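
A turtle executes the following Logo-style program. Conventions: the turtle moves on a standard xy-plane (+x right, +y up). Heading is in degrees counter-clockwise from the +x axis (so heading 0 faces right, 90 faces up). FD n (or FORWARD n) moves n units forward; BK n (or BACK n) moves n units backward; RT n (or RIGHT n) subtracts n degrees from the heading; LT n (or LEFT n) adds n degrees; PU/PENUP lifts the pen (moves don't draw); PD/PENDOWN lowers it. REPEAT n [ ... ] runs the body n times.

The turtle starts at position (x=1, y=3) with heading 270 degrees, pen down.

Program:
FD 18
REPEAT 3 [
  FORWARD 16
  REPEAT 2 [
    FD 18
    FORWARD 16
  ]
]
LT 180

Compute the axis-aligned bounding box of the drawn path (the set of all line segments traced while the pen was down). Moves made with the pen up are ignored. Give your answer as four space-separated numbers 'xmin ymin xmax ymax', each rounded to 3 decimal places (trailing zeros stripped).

Answer: 1 -267 1 3

Derivation:
Executing turtle program step by step:
Start: pos=(1,3), heading=270, pen down
FD 18: (1,3) -> (1,-15) [heading=270, draw]
REPEAT 3 [
  -- iteration 1/3 --
  FD 16: (1,-15) -> (1,-31) [heading=270, draw]
  REPEAT 2 [
    -- iteration 1/2 --
    FD 18: (1,-31) -> (1,-49) [heading=270, draw]
    FD 16: (1,-49) -> (1,-65) [heading=270, draw]
    -- iteration 2/2 --
    FD 18: (1,-65) -> (1,-83) [heading=270, draw]
    FD 16: (1,-83) -> (1,-99) [heading=270, draw]
  ]
  -- iteration 2/3 --
  FD 16: (1,-99) -> (1,-115) [heading=270, draw]
  REPEAT 2 [
    -- iteration 1/2 --
    FD 18: (1,-115) -> (1,-133) [heading=270, draw]
    FD 16: (1,-133) -> (1,-149) [heading=270, draw]
    -- iteration 2/2 --
    FD 18: (1,-149) -> (1,-167) [heading=270, draw]
    FD 16: (1,-167) -> (1,-183) [heading=270, draw]
  ]
  -- iteration 3/3 --
  FD 16: (1,-183) -> (1,-199) [heading=270, draw]
  REPEAT 2 [
    -- iteration 1/2 --
    FD 18: (1,-199) -> (1,-217) [heading=270, draw]
    FD 16: (1,-217) -> (1,-233) [heading=270, draw]
    -- iteration 2/2 --
    FD 18: (1,-233) -> (1,-251) [heading=270, draw]
    FD 16: (1,-251) -> (1,-267) [heading=270, draw]
  ]
]
LT 180: heading 270 -> 90
Final: pos=(1,-267), heading=90, 16 segment(s) drawn

Segment endpoints: x in {1, 1, 1, 1, 1, 1, 1, 1, 1, 1, 1, 1, 1, 1, 1, 1, 1}, y in {-267, -251, -233, -217, -199, -183, -167, -149, -133, -115, -99, -83, -65, -49, -31, -15, 3}
xmin=1, ymin=-267, xmax=1, ymax=3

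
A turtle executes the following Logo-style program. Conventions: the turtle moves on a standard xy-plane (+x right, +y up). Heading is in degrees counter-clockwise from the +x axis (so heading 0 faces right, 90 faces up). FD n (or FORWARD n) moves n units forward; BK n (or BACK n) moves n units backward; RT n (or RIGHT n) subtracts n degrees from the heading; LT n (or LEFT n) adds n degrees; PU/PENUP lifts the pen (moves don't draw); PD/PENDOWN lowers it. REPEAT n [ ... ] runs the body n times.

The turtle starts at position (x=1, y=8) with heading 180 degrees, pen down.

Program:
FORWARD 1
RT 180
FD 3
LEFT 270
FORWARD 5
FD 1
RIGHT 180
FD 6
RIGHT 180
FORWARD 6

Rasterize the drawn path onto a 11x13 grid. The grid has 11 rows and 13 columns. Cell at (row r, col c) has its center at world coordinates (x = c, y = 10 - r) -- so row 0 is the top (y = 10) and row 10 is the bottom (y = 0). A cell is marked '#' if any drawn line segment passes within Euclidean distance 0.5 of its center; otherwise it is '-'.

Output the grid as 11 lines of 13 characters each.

Answer: -------------
-------------
####---------
---#---------
---#---------
---#---------
---#---------
---#---------
---#---------
-------------
-------------

Derivation:
Segment 0: (1,8) -> (0,8)
Segment 1: (0,8) -> (3,8)
Segment 2: (3,8) -> (3,3)
Segment 3: (3,3) -> (3,2)
Segment 4: (3,2) -> (3,8)
Segment 5: (3,8) -> (3,2)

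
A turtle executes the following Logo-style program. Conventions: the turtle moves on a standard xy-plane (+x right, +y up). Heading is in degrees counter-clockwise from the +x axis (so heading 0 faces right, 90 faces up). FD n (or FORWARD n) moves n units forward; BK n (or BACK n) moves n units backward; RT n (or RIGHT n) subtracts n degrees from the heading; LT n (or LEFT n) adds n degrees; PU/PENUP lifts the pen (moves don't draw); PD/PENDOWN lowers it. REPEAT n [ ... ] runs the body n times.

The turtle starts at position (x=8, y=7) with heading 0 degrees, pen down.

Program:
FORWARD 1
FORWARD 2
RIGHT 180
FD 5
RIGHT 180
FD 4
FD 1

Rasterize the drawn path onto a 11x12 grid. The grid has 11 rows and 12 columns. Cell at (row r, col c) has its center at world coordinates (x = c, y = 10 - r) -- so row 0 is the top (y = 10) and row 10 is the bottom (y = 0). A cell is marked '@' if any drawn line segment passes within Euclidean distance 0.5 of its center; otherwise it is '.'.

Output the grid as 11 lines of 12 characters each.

Segment 0: (8,7) -> (9,7)
Segment 1: (9,7) -> (11,7)
Segment 2: (11,7) -> (6,7)
Segment 3: (6,7) -> (10,7)
Segment 4: (10,7) -> (11,7)

Answer: ............
............
............
......@@@@@@
............
............
............
............
............
............
............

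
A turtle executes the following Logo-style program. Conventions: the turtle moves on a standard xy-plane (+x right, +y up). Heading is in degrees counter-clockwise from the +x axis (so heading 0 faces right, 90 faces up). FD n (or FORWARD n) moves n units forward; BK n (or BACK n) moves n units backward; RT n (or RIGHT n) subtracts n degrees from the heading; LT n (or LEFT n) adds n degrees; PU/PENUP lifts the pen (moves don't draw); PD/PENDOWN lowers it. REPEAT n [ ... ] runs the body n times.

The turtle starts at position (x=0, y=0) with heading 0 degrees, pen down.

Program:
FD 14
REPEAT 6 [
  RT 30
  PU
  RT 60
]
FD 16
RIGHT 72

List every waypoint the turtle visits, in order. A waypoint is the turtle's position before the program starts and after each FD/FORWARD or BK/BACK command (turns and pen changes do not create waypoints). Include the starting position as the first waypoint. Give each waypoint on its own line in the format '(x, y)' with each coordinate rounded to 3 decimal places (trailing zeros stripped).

Executing turtle program step by step:
Start: pos=(0,0), heading=0, pen down
FD 14: (0,0) -> (14,0) [heading=0, draw]
REPEAT 6 [
  -- iteration 1/6 --
  RT 30: heading 0 -> 330
  PU: pen up
  RT 60: heading 330 -> 270
  -- iteration 2/6 --
  RT 30: heading 270 -> 240
  PU: pen up
  RT 60: heading 240 -> 180
  -- iteration 3/6 --
  RT 30: heading 180 -> 150
  PU: pen up
  RT 60: heading 150 -> 90
  -- iteration 4/6 --
  RT 30: heading 90 -> 60
  PU: pen up
  RT 60: heading 60 -> 0
  -- iteration 5/6 --
  RT 30: heading 0 -> 330
  PU: pen up
  RT 60: heading 330 -> 270
  -- iteration 6/6 --
  RT 30: heading 270 -> 240
  PU: pen up
  RT 60: heading 240 -> 180
]
FD 16: (14,0) -> (-2,0) [heading=180, move]
RT 72: heading 180 -> 108
Final: pos=(-2,0), heading=108, 1 segment(s) drawn
Waypoints (3 total):
(0, 0)
(14, 0)
(-2, 0)

Answer: (0, 0)
(14, 0)
(-2, 0)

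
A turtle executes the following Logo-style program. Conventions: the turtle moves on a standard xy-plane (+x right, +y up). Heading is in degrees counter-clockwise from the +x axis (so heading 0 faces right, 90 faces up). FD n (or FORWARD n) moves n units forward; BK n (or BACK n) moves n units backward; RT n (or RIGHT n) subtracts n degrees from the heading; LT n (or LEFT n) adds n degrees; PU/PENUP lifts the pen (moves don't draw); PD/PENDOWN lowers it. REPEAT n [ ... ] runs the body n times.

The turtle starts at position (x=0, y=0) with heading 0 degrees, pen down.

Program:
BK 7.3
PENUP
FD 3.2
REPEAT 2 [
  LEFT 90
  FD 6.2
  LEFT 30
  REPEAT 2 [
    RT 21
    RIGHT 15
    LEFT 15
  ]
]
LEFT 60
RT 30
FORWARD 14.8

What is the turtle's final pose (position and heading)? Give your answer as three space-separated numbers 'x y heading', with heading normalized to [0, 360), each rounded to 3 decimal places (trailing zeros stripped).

Executing turtle program step by step:
Start: pos=(0,0), heading=0, pen down
BK 7.3: (0,0) -> (-7.3,0) [heading=0, draw]
PU: pen up
FD 3.2: (-7.3,0) -> (-4.1,0) [heading=0, move]
REPEAT 2 [
  -- iteration 1/2 --
  LT 90: heading 0 -> 90
  FD 6.2: (-4.1,0) -> (-4.1,6.2) [heading=90, move]
  LT 30: heading 90 -> 120
  REPEAT 2 [
    -- iteration 1/2 --
    RT 21: heading 120 -> 99
    RT 15: heading 99 -> 84
    LT 15: heading 84 -> 99
    -- iteration 2/2 --
    RT 21: heading 99 -> 78
    RT 15: heading 78 -> 63
    LT 15: heading 63 -> 78
  ]
  -- iteration 2/2 --
  LT 90: heading 78 -> 168
  FD 6.2: (-4.1,6.2) -> (-10.165,7.489) [heading=168, move]
  LT 30: heading 168 -> 198
  REPEAT 2 [
    -- iteration 1/2 --
    RT 21: heading 198 -> 177
    RT 15: heading 177 -> 162
    LT 15: heading 162 -> 177
    -- iteration 2/2 --
    RT 21: heading 177 -> 156
    RT 15: heading 156 -> 141
    LT 15: heading 141 -> 156
  ]
]
LT 60: heading 156 -> 216
RT 30: heading 216 -> 186
FD 14.8: (-10.165,7.489) -> (-24.883,5.942) [heading=186, move]
Final: pos=(-24.883,5.942), heading=186, 1 segment(s) drawn

Answer: -24.883 5.942 186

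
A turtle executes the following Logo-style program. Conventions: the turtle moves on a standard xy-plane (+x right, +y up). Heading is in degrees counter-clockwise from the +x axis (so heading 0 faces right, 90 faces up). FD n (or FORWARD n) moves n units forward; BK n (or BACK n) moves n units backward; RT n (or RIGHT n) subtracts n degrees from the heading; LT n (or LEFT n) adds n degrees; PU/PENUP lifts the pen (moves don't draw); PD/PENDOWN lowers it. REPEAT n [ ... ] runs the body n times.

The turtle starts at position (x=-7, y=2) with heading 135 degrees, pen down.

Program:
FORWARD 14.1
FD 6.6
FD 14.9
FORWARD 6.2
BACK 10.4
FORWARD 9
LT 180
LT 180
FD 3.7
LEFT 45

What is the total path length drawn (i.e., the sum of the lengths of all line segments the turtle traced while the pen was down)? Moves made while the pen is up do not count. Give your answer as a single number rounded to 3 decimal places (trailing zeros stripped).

Executing turtle program step by step:
Start: pos=(-7,2), heading=135, pen down
FD 14.1: (-7,2) -> (-16.97,11.97) [heading=135, draw]
FD 6.6: (-16.97,11.97) -> (-21.637,16.637) [heading=135, draw]
FD 14.9: (-21.637,16.637) -> (-32.173,27.173) [heading=135, draw]
FD 6.2: (-32.173,27.173) -> (-36.557,31.557) [heading=135, draw]
BK 10.4: (-36.557,31.557) -> (-29.203,24.203) [heading=135, draw]
FD 9: (-29.203,24.203) -> (-35.567,30.567) [heading=135, draw]
LT 180: heading 135 -> 315
LT 180: heading 315 -> 135
FD 3.7: (-35.567,30.567) -> (-38.183,33.183) [heading=135, draw]
LT 45: heading 135 -> 180
Final: pos=(-38.183,33.183), heading=180, 7 segment(s) drawn

Segment lengths:
  seg 1: (-7,2) -> (-16.97,11.97), length = 14.1
  seg 2: (-16.97,11.97) -> (-21.637,16.637), length = 6.6
  seg 3: (-21.637,16.637) -> (-32.173,27.173), length = 14.9
  seg 4: (-32.173,27.173) -> (-36.557,31.557), length = 6.2
  seg 5: (-36.557,31.557) -> (-29.203,24.203), length = 10.4
  seg 6: (-29.203,24.203) -> (-35.567,30.567), length = 9
  seg 7: (-35.567,30.567) -> (-38.183,33.183), length = 3.7
Total = 64.9

Answer: 64.9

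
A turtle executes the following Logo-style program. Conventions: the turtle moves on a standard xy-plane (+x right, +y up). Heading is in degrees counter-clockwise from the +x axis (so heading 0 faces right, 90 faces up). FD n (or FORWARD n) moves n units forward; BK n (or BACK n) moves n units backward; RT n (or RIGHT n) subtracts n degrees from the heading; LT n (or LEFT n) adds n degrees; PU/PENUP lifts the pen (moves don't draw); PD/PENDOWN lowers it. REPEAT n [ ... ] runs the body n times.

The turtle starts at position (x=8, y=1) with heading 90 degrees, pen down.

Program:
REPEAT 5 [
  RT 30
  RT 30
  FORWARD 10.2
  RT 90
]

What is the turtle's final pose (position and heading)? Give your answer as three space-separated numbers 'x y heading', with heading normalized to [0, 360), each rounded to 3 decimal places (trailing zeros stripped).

Executing turtle program step by step:
Start: pos=(8,1), heading=90, pen down
REPEAT 5 [
  -- iteration 1/5 --
  RT 30: heading 90 -> 60
  RT 30: heading 60 -> 30
  FD 10.2: (8,1) -> (16.833,6.1) [heading=30, draw]
  RT 90: heading 30 -> 300
  -- iteration 2/5 --
  RT 30: heading 300 -> 270
  RT 30: heading 270 -> 240
  FD 10.2: (16.833,6.1) -> (11.733,-2.733) [heading=240, draw]
  RT 90: heading 240 -> 150
  -- iteration 3/5 --
  RT 30: heading 150 -> 120
  RT 30: heading 120 -> 90
  FD 10.2: (11.733,-2.733) -> (11.733,7.467) [heading=90, draw]
  RT 90: heading 90 -> 0
  -- iteration 4/5 --
  RT 30: heading 0 -> 330
  RT 30: heading 330 -> 300
  FD 10.2: (11.733,7.467) -> (16.833,-1.367) [heading=300, draw]
  RT 90: heading 300 -> 210
  -- iteration 5/5 --
  RT 30: heading 210 -> 180
  RT 30: heading 180 -> 150
  FD 10.2: (16.833,-1.367) -> (8,3.733) [heading=150, draw]
  RT 90: heading 150 -> 60
]
Final: pos=(8,3.733), heading=60, 5 segment(s) drawn

Answer: 8 3.733 60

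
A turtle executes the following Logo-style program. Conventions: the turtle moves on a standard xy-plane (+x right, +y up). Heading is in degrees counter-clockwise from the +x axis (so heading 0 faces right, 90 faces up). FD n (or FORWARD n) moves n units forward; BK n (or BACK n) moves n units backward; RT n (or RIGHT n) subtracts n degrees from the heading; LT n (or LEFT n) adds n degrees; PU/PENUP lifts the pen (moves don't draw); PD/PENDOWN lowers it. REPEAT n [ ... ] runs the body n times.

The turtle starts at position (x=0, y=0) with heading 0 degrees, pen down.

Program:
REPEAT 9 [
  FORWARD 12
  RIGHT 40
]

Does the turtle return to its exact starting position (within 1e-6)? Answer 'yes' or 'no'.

Executing turtle program step by step:
Start: pos=(0,0), heading=0, pen down
REPEAT 9 [
  -- iteration 1/9 --
  FD 12: (0,0) -> (12,0) [heading=0, draw]
  RT 40: heading 0 -> 320
  -- iteration 2/9 --
  FD 12: (12,0) -> (21.193,-7.713) [heading=320, draw]
  RT 40: heading 320 -> 280
  -- iteration 3/9 --
  FD 12: (21.193,-7.713) -> (23.276,-19.531) [heading=280, draw]
  RT 40: heading 280 -> 240
  -- iteration 4/9 --
  FD 12: (23.276,-19.531) -> (17.276,-29.923) [heading=240, draw]
  RT 40: heading 240 -> 200
  -- iteration 5/9 --
  FD 12: (17.276,-29.923) -> (6,-34.028) [heading=200, draw]
  RT 40: heading 200 -> 160
  -- iteration 6/9 --
  FD 12: (6,-34.028) -> (-5.276,-29.923) [heading=160, draw]
  RT 40: heading 160 -> 120
  -- iteration 7/9 --
  FD 12: (-5.276,-29.923) -> (-11.276,-19.531) [heading=120, draw]
  RT 40: heading 120 -> 80
  -- iteration 8/9 --
  FD 12: (-11.276,-19.531) -> (-9.193,-7.713) [heading=80, draw]
  RT 40: heading 80 -> 40
  -- iteration 9/9 --
  FD 12: (-9.193,-7.713) -> (0,0) [heading=40, draw]
  RT 40: heading 40 -> 0
]
Final: pos=(0,0), heading=0, 9 segment(s) drawn

Start position: (0, 0)
Final position: (0, 0)
Distance = 0; < 1e-6 -> CLOSED

Answer: yes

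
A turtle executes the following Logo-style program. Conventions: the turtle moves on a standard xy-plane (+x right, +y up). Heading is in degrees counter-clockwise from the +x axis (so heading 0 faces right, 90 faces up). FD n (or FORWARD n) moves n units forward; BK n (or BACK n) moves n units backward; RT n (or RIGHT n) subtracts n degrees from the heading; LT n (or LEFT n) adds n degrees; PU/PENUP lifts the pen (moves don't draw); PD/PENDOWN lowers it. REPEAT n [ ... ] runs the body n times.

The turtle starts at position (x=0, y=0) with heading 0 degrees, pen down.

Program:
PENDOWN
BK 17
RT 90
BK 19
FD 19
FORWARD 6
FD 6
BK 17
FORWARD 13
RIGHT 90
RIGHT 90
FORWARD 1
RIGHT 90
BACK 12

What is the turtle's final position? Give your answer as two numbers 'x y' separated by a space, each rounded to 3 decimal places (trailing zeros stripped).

Executing turtle program step by step:
Start: pos=(0,0), heading=0, pen down
PD: pen down
BK 17: (0,0) -> (-17,0) [heading=0, draw]
RT 90: heading 0 -> 270
BK 19: (-17,0) -> (-17,19) [heading=270, draw]
FD 19: (-17,19) -> (-17,0) [heading=270, draw]
FD 6: (-17,0) -> (-17,-6) [heading=270, draw]
FD 6: (-17,-6) -> (-17,-12) [heading=270, draw]
BK 17: (-17,-12) -> (-17,5) [heading=270, draw]
FD 13: (-17,5) -> (-17,-8) [heading=270, draw]
RT 90: heading 270 -> 180
RT 90: heading 180 -> 90
FD 1: (-17,-8) -> (-17,-7) [heading=90, draw]
RT 90: heading 90 -> 0
BK 12: (-17,-7) -> (-29,-7) [heading=0, draw]
Final: pos=(-29,-7), heading=0, 9 segment(s) drawn

Answer: -29 -7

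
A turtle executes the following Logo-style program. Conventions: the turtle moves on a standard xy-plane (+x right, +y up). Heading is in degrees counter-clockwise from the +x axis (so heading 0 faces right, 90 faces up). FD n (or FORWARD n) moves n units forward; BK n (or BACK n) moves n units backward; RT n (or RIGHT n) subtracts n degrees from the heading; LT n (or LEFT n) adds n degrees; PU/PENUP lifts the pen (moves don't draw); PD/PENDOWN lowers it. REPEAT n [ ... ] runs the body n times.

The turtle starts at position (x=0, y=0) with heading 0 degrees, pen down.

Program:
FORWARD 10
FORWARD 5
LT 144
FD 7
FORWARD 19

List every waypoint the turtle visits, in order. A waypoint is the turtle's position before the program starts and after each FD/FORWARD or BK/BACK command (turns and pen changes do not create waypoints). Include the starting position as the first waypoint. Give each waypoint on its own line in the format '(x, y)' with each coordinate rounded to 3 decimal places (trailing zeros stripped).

Executing turtle program step by step:
Start: pos=(0,0), heading=0, pen down
FD 10: (0,0) -> (10,0) [heading=0, draw]
FD 5: (10,0) -> (15,0) [heading=0, draw]
LT 144: heading 0 -> 144
FD 7: (15,0) -> (9.337,4.114) [heading=144, draw]
FD 19: (9.337,4.114) -> (-6.034,15.282) [heading=144, draw]
Final: pos=(-6.034,15.282), heading=144, 4 segment(s) drawn
Waypoints (5 total):
(0, 0)
(10, 0)
(15, 0)
(9.337, 4.114)
(-6.034, 15.282)

Answer: (0, 0)
(10, 0)
(15, 0)
(9.337, 4.114)
(-6.034, 15.282)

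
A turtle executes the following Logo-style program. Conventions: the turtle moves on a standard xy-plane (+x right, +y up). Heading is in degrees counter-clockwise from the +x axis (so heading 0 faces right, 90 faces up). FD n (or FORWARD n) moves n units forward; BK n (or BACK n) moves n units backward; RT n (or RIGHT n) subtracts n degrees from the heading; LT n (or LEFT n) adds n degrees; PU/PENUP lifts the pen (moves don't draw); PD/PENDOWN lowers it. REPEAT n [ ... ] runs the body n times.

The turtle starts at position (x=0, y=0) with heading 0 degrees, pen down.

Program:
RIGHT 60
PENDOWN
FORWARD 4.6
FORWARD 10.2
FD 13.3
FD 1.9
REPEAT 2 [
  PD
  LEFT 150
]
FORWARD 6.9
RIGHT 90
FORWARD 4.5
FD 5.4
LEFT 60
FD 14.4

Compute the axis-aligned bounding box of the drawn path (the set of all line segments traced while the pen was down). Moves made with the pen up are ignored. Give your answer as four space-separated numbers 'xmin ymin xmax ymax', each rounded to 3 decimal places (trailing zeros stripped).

Answer: -9.494 -34.206 15 0

Derivation:
Executing turtle program step by step:
Start: pos=(0,0), heading=0, pen down
RT 60: heading 0 -> 300
PD: pen down
FD 4.6: (0,0) -> (2.3,-3.984) [heading=300, draw]
FD 10.2: (2.3,-3.984) -> (7.4,-12.817) [heading=300, draw]
FD 13.3: (7.4,-12.817) -> (14.05,-24.335) [heading=300, draw]
FD 1.9: (14.05,-24.335) -> (15,-25.981) [heading=300, draw]
REPEAT 2 [
  -- iteration 1/2 --
  PD: pen down
  LT 150: heading 300 -> 90
  -- iteration 2/2 --
  PD: pen down
  LT 150: heading 90 -> 240
]
FD 6.9: (15,-25.981) -> (11.55,-31.956) [heading=240, draw]
RT 90: heading 240 -> 150
FD 4.5: (11.55,-31.956) -> (7.653,-29.706) [heading=150, draw]
FD 5.4: (7.653,-29.706) -> (2.976,-27.006) [heading=150, draw]
LT 60: heading 150 -> 210
FD 14.4: (2.976,-27.006) -> (-9.494,-34.206) [heading=210, draw]
Final: pos=(-9.494,-34.206), heading=210, 8 segment(s) drawn

Segment endpoints: x in {-9.494, 0, 2.3, 2.976, 7.4, 7.653, 11.55, 14.05, 15}, y in {-34.206, -31.956, -29.706, -27.006, -25.981, -24.335, -12.817, -3.984, 0}
xmin=-9.494, ymin=-34.206, xmax=15, ymax=0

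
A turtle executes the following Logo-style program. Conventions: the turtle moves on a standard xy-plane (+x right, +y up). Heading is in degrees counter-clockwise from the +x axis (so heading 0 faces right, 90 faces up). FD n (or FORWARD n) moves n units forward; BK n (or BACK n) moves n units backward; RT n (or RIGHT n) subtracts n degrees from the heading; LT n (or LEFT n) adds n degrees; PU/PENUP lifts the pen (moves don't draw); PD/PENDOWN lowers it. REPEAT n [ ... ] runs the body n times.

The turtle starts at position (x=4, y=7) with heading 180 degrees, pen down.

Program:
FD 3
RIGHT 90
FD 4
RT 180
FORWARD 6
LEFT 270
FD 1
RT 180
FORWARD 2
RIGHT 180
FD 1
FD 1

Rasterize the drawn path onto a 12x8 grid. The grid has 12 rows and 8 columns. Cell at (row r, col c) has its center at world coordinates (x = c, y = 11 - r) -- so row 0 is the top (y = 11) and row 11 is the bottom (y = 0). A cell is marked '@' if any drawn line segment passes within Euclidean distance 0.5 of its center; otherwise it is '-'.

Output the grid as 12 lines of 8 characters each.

Segment 0: (4,7) -> (1,7)
Segment 1: (1,7) -> (1,11)
Segment 2: (1,11) -> (1,5)
Segment 3: (1,5) -> (0,5)
Segment 4: (0,5) -> (2,5)
Segment 5: (2,5) -> (1,5)
Segment 6: (1,5) -> (0,5)

Answer: -@------
-@------
-@------
-@------
-@@@@---
-@------
@@@-----
--------
--------
--------
--------
--------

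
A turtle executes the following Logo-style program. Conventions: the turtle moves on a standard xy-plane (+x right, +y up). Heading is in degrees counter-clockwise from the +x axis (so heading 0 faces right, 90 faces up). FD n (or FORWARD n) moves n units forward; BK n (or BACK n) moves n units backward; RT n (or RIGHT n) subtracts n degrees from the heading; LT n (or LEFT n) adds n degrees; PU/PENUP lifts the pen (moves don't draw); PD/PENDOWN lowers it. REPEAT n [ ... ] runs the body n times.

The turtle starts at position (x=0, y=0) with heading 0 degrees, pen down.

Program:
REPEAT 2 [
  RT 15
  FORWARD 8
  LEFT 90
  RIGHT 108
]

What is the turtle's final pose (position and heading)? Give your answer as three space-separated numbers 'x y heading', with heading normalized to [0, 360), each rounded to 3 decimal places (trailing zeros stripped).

Executing turtle program step by step:
Start: pos=(0,0), heading=0, pen down
REPEAT 2 [
  -- iteration 1/2 --
  RT 15: heading 0 -> 345
  FD 8: (0,0) -> (7.727,-2.071) [heading=345, draw]
  LT 90: heading 345 -> 75
  RT 108: heading 75 -> 327
  -- iteration 2/2 --
  RT 15: heading 327 -> 312
  FD 8: (7.727,-2.071) -> (13.08,-8.016) [heading=312, draw]
  LT 90: heading 312 -> 42
  RT 108: heading 42 -> 294
]
Final: pos=(13.08,-8.016), heading=294, 2 segment(s) drawn

Answer: 13.08 -8.016 294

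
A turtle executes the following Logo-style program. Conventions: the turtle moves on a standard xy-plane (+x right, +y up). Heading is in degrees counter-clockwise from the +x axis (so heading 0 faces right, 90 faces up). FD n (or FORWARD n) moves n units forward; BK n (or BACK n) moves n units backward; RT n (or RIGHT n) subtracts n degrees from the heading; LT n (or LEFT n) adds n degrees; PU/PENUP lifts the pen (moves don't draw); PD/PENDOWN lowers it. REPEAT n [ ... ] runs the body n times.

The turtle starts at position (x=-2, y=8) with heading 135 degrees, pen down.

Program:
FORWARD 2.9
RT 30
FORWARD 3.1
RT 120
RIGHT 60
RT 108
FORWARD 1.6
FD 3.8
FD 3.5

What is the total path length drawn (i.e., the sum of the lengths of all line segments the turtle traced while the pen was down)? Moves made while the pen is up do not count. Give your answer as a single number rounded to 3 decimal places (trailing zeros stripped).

Executing turtle program step by step:
Start: pos=(-2,8), heading=135, pen down
FD 2.9: (-2,8) -> (-4.051,10.051) [heading=135, draw]
RT 30: heading 135 -> 105
FD 3.1: (-4.051,10.051) -> (-4.853,13.045) [heading=105, draw]
RT 120: heading 105 -> 345
RT 60: heading 345 -> 285
RT 108: heading 285 -> 177
FD 1.6: (-4.853,13.045) -> (-6.451,13.129) [heading=177, draw]
FD 3.8: (-6.451,13.129) -> (-10.246,13.328) [heading=177, draw]
FD 3.5: (-10.246,13.328) -> (-13.741,13.511) [heading=177, draw]
Final: pos=(-13.741,13.511), heading=177, 5 segment(s) drawn

Segment lengths:
  seg 1: (-2,8) -> (-4.051,10.051), length = 2.9
  seg 2: (-4.051,10.051) -> (-4.853,13.045), length = 3.1
  seg 3: (-4.853,13.045) -> (-6.451,13.129), length = 1.6
  seg 4: (-6.451,13.129) -> (-10.246,13.328), length = 3.8
  seg 5: (-10.246,13.328) -> (-13.741,13.511), length = 3.5
Total = 14.9

Answer: 14.9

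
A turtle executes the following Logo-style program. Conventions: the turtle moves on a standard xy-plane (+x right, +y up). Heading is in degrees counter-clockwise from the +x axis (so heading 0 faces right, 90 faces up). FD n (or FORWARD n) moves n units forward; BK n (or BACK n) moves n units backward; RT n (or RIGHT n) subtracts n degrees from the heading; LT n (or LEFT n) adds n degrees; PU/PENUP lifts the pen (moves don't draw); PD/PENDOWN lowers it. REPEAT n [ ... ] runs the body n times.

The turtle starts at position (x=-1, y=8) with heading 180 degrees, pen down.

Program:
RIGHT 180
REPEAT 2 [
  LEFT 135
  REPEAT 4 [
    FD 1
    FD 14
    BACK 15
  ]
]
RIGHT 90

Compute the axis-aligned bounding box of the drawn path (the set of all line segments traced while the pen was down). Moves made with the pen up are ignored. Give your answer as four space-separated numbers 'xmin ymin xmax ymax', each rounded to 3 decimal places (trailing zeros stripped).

Executing turtle program step by step:
Start: pos=(-1,8), heading=180, pen down
RT 180: heading 180 -> 0
REPEAT 2 [
  -- iteration 1/2 --
  LT 135: heading 0 -> 135
  REPEAT 4 [
    -- iteration 1/4 --
    FD 1: (-1,8) -> (-1.707,8.707) [heading=135, draw]
    FD 14: (-1.707,8.707) -> (-11.607,18.607) [heading=135, draw]
    BK 15: (-11.607,18.607) -> (-1,8) [heading=135, draw]
    -- iteration 2/4 --
    FD 1: (-1,8) -> (-1.707,8.707) [heading=135, draw]
    FD 14: (-1.707,8.707) -> (-11.607,18.607) [heading=135, draw]
    BK 15: (-11.607,18.607) -> (-1,8) [heading=135, draw]
    -- iteration 3/4 --
    FD 1: (-1,8) -> (-1.707,8.707) [heading=135, draw]
    FD 14: (-1.707,8.707) -> (-11.607,18.607) [heading=135, draw]
    BK 15: (-11.607,18.607) -> (-1,8) [heading=135, draw]
    -- iteration 4/4 --
    FD 1: (-1,8) -> (-1.707,8.707) [heading=135, draw]
    FD 14: (-1.707,8.707) -> (-11.607,18.607) [heading=135, draw]
    BK 15: (-11.607,18.607) -> (-1,8) [heading=135, draw]
  ]
  -- iteration 2/2 --
  LT 135: heading 135 -> 270
  REPEAT 4 [
    -- iteration 1/4 --
    FD 1: (-1,8) -> (-1,7) [heading=270, draw]
    FD 14: (-1,7) -> (-1,-7) [heading=270, draw]
    BK 15: (-1,-7) -> (-1,8) [heading=270, draw]
    -- iteration 2/4 --
    FD 1: (-1,8) -> (-1,7) [heading=270, draw]
    FD 14: (-1,7) -> (-1,-7) [heading=270, draw]
    BK 15: (-1,-7) -> (-1,8) [heading=270, draw]
    -- iteration 3/4 --
    FD 1: (-1,8) -> (-1,7) [heading=270, draw]
    FD 14: (-1,7) -> (-1,-7) [heading=270, draw]
    BK 15: (-1,-7) -> (-1,8) [heading=270, draw]
    -- iteration 4/4 --
    FD 1: (-1,8) -> (-1,7) [heading=270, draw]
    FD 14: (-1,7) -> (-1,-7) [heading=270, draw]
    BK 15: (-1,-7) -> (-1,8) [heading=270, draw]
  ]
]
RT 90: heading 270 -> 180
Final: pos=(-1,8), heading=180, 24 segment(s) drawn

Segment endpoints: x in {-11.607, -1.707, -1, -1, -1, -1, -1, -1, -1, -1, -1}, y in {-7, 7, 8, 8.707, 18.607}
xmin=-11.607, ymin=-7, xmax=-1, ymax=18.607

Answer: -11.607 -7 -1 18.607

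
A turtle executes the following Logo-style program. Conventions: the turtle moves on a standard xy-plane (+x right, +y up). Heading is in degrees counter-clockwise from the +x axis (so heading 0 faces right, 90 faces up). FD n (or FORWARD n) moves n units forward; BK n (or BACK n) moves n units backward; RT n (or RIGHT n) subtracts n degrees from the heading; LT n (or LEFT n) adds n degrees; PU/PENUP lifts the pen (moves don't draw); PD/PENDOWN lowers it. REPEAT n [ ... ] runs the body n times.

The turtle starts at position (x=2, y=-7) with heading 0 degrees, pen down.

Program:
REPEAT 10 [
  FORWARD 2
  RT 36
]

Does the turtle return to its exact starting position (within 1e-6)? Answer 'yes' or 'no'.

Executing turtle program step by step:
Start: pos=(2,-7), heading=0, pen down
REPEAT 10 [
  -- iteration 1/10 --
  FD 2: (2,-7) -> (4,-7) [heading=0, draw]
  RT 36: heading 0 -> 324
  -- iteration 2/10 --
  FD 2: (4,-7) -> (5.618,-8.176) [heading=324, draw]
  RT 36: heading 324 -> 288
  -- iteration 3/10 --
  FD 2: (5.618,-8.176) -> (6.236,-10.078) [heading=288, draw]
  RT 36: heading 288 -> 252
  -- iteration 4/10 --
  FD 2: (6.236,-10.078) -> (5.618,-11.98) [heading=252, draw]
  RT 36: heading 252 -> 216
  -- iteration 5/10 --
  FD 2: (5.618,-11.98) -> (4,-13.155) [heading=216, draw]
  RT 36: heading 216 -> 180
  -- iteration 6/10 --
  FD 2: (4,-13.155) -> (2,-13.155) [heading=180, draw]
  RT 36: heading 180 -> 144
  -- iteration 7/10 --
  FD 2: (2,-13.155) -> (0.382,-11.98) [heading=144, draw]
  RT 36: heading 144 -> 108
  -- iteration 8/10 --
  FD 2: (0.382,-11.98) -> (-0.236,-10.078) [heading=108, draw]
  RT 36: heading 108 -> 72
  -- iteration 9/10 --
  FD 2: (-0.236,-10.078) -> (0.382,-8.176) [heading=72, draw]
  RT 36: heading 72 -> 36
  -- iteration 10/10 --
  FD 2: (0.382,-8.176) -> (2,-7) [heading=36, draw]
  RT 36: heading 36 -> 0
]
Final: pos=(2,-7), heading=0, 10 segment(s) drawn

Start position: (2, -7)
Final position: (2, -7)
Distance = 0; < 1e-6 -> CLOSED

Answer: yes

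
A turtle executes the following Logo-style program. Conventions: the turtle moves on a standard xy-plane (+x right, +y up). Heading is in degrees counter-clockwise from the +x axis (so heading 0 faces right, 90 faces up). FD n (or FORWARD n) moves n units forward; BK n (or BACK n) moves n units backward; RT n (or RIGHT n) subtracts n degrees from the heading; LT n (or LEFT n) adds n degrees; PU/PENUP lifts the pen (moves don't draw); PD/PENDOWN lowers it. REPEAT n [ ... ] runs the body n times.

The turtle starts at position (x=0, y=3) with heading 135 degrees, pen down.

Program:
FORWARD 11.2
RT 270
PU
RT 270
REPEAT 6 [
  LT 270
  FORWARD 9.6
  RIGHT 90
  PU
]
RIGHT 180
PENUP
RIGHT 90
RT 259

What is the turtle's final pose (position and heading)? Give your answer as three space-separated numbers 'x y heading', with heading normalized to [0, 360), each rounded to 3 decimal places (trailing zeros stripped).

Answer: -7.92 10.92 146

Derivation:
Executing turtle program step by step:
Start: pos=(0,3), heading=135, pen down
FD 11.2: (0,3) -> (-7.92,10.92) [heading=135, draw]
RT 270: heading 135 -> 225
PU: pen up
RT 270: heading 225 -> 315
REPEAT 6 [
  -- iteration 1/6 --
  LT 270: heading 315 -> 225
  FD 9.6: (-7.92,10.92) -> (-14.708,4.131) [heading=225, move]
  RT 90: heading 225 -> 135
  PU: pen up
  -- iteration 2/6 --
  LT 270: heading 135 -> 45
  FD 9.6: (-14.708,4.131) -> (-7.92,10.92) [heading=45, move]
  RT 90: heading 45 -> 315
  PU: pen up
  -- iteration 3/6 --
  LT 270: heading 315 -> 225
  FD 9.6: (-7.92,10.92) -> (-14.708,4.131) [heading=225, move]
  RT 90: heading 225 -> 135
  PU: pen up
  -- iteration 4/6 --
  LT 270: heading 135 -> 45
  FD 9.6: (-14.708,4.131) -> (-7.92,10.92) [heading=45, move]
  RT 90: heading 45 -> 315
  PU: pen up
  -- iteration 5/6 --
  LT 270: heading 315 -> 225
  FD 9.6: (-7.92,10.92) -> (-14.708,4.131) [heading=225, move]
  RT 90: heading 225 -> 135
  PU: pen up
  -- iteration 6/6 --
  LT 270: heading 135 -> 45
  FD 9.6: (-14.708,4.131) -> (-7.92,10.92) [heading=45, move]
  RT 90: heading 45 -> 315
  PU: pen up
]
RT 180: heading 315 -> 135
PU: pen up
RT 90: heading 135 -> 45
RT 259: heading 45 -> 146
Final: pos=(-7.92,10.92), heading=146, 1 segment(s) drawn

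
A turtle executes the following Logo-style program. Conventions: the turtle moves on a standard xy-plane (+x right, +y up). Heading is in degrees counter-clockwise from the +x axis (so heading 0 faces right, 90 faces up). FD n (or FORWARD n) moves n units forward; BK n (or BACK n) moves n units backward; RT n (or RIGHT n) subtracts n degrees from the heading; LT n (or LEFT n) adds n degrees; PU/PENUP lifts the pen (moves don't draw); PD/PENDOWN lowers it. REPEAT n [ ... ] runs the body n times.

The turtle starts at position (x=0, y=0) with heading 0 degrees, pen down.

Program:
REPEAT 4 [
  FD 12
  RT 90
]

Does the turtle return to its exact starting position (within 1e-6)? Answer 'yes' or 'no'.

Answer: yes

Derivation:
Executing turtle program step by step:
Start: pos=(0,0), heading=0, pen down
REPEAT 4 [
  -- iteration 1/4 --
  FD 12: (0,0) -> (12,0) [heading=0, draw]
  RT 90: heading 0 -> 270
  -- iteration 2/4 --
  FD 12: (12,0) -> (12,-12) [heading=270, draw]
  RT 90: heading 270 -> 180
  -- iteration 3/4 --
  FD 12: (12,-12) -> (0,-12) [heading=180, draw]
  RT 90: heading 180 -> 90
  -- iteration 4/4 --
  FD 12: (0,-12) -> (0,0) [heading=90, draw]
  RT 90: heading 90 -> 0
]
Final: pos=(0,0), heading=0, 4 segment(s) drawn

Start position: (0, 0)
Final position: (0, 0)
Distance = 0; < 1e-6 -> CLOSED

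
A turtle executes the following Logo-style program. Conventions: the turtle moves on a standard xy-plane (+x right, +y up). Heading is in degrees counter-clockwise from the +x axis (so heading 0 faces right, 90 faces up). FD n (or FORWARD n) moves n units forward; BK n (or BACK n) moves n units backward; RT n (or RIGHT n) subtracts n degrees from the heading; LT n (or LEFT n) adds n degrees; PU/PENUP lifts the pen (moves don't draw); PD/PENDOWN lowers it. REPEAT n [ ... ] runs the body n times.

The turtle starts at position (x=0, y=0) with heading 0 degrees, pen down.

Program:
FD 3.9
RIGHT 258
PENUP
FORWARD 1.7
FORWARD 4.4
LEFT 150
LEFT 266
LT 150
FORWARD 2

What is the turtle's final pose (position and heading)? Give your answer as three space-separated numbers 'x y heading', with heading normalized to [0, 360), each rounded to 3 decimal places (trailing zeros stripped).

Answer: 3.863 4.391 308

Derivation:
Executing turtle program step by step:
Start: pos=(0,0), heading=0, pen down
FD 3.9: (0,0) -> (3.9,0) [heading=0, draw]
RT 258: heading 0 -> 102
PU: pen up
FD 1.7: (3.9,0) -> (3.547,1.663) [heading=102, move]
FD 4.4: (3.547,1.663) -> (2.632,5.967) [heading=102, move]
LT 150: heading 102 -> 252
LT 266: heading 252 -> 158
LT 150: heading 158 -> 308
FD 2: (2.632,5.967) -> (3.863,4.391) [heading=308, move]
Final: pos=(3.863,4.391), heading=308, 1 segment(s) drawn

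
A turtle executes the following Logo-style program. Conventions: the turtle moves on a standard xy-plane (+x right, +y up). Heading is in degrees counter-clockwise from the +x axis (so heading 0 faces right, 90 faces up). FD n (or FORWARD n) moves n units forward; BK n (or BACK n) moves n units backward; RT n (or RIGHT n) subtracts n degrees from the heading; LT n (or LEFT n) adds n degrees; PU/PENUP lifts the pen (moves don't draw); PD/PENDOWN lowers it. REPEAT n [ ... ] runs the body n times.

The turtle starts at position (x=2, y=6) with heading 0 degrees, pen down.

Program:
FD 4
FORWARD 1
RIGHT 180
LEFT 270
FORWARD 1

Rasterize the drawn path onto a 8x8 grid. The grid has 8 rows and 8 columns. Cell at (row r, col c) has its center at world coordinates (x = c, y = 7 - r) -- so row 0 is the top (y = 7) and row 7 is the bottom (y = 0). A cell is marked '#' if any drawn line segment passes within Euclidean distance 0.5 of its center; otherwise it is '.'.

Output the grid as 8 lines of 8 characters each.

Segment 0: (2,6) -> (6,6)
Segment 1: (6,6) -> (7,6)
Segment 2: (7,6) -> (7,7)

Answer: .......#
..######
........
........
........
........
........
........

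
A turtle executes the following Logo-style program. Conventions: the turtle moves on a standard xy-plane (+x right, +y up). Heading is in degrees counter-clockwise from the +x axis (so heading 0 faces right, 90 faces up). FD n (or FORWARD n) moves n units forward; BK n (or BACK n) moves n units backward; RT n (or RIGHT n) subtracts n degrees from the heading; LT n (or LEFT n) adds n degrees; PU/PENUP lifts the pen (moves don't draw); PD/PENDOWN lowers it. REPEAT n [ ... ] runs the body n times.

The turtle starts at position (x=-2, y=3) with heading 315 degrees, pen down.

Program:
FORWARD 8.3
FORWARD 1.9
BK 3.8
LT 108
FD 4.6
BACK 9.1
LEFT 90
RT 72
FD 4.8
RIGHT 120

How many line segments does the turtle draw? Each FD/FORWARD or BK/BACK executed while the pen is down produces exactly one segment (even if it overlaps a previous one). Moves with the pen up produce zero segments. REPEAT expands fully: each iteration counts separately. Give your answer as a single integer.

Executing turtle program step by step:
Start: pos=(-2,3), heading=315, pen down
FD 8.3: (-2,3) -> (3.869,-2.869) [heading=315, draw]
FD 1.9: (3.869,-2.869) -> (5.212,-4.212) [heading=315, draw]
BK 3.8: (5.212,-4.212) -> (2.525,-1.525) [heading=315, draw]
LT 108: heading 315 -> 63
FD 4.6: (2.525,-1.525) -> (4.614,2.573) [heading=63, draw]
BK 9.1: (4.614,2.573) -> (0.483,-5.535) [heading=63, draw]
LT 90: heading 63 -> 153
RT 72: heading 153 -> 81
FD 4.8: (0.483,-5.535) -> (1.233,-0.794) [heading=81, draw]
RT 120: heading 81 -> 321
Final: pos=(1.233,-0.794), heading=321, 6 segment(s) drawn
Segments drawn: 6

Answer: 6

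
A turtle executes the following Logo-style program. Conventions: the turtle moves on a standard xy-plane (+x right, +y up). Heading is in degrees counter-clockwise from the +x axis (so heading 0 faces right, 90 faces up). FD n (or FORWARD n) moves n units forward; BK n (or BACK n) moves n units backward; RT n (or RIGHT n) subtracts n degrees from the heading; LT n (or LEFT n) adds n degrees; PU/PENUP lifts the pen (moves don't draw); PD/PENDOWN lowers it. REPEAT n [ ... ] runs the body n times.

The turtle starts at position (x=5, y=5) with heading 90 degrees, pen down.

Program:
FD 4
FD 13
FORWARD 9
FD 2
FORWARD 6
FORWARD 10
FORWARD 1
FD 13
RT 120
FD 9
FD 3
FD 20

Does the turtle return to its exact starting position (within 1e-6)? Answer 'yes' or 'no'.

Answer: no

Derivation:
Executing turtle program step by step:
Start: pos=(5,5), heading=90, pen down
FD 4: (5,5) -> (5,9) [heading=90, draw]
FD 13: (5,9) -> (5,22) [heading=90, draw]
FD 9: (5,22) -> (5,31) [heading=90, draw]
FD 2: (5,31) -> (5,33) [heading=90, draw]
FD 6: (5,33) -> (5,39) [heading=90, draw]
FD 10: (5,39) -> (5,49) [heading=90, draw]
FD 1: (5,49) -> (5,50) [heading=90, draw]
FD 13: (5,50) -> (5,63) [heading=90, draw]
RT 120: heading 90 -> 330
FD 9: (5,63) -> (12.794,58.5) [heading=330, draw]
FD 3: (12.794,58.5) -> (15.392,57) [heading=330, draw]
FD 20: (15.392,57) -> (32.713,47) [heading=330, draw]
Final: pos=(32.713,47), heading=330, 11 segment(s) drawn

Start position: (5, 5)
Final position: (32.713, 47)
Distance = 50.319; >= 1e-6 -> NOT closed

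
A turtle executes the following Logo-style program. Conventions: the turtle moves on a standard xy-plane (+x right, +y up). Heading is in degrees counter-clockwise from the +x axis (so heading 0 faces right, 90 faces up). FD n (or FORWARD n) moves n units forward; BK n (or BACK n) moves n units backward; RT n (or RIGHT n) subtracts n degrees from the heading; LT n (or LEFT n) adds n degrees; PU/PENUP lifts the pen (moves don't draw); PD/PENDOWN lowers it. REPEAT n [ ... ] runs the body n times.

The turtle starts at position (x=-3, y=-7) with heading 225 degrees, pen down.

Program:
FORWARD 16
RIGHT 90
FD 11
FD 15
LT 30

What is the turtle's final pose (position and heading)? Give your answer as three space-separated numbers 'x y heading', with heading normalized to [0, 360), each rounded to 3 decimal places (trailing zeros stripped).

Answer: -32.698 0.071 165

Derivation:
Executing turtle program step by step:
Start: pos=(-3,-7), heading=225, pen down
FD 16: (-3,-7) -> (-14.314,-18.314) [heading=225, draw]
RT 90: heading 225 -> 135
FD 11: (-14.314,-18.314) -> (-22.092,-10.536) [heading=135, draw]
FD 15: (-22.092,-10.536) -> (-32.698,0.071) [heading=135, draw]
LT 30: heading 135 -> 165
Final: pos=(-32.698,0.071), heading=165, 3 segment(s) drawn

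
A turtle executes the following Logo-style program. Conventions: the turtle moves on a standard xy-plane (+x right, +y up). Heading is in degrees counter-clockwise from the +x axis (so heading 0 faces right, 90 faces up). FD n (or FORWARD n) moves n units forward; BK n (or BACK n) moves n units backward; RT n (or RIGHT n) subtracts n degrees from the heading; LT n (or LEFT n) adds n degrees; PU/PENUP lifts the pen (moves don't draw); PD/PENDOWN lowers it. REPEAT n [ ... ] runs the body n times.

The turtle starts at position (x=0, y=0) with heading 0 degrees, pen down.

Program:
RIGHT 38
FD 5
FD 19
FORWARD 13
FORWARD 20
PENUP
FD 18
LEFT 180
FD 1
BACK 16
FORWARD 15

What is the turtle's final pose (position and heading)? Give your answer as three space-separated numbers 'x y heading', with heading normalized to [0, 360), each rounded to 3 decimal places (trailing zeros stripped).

Executing turtle program step by step:
Start: pos=(0,0), heading=0, pen down
RT 38: heading 0 -> 322
FD 5: (0,0) -> (3.94,-3.078) [heading=322, draw]
FD 19: (3.94,-3.078) -> (18.912,-14.776) [heading=322, draw]
FD 13: (18.912,-14.776) -> (29.156,-22.779) [heading=322, draw]
FD 20: (29.156,-22.779) -> (44.917,-35.093) [heading=322, draw]
PU: pen up
FD 18: (44.917,-35.093) -> (59.101,-46.175) [heading=322, move]
LT 180: heading 322 -> 142
FD 1: (59.101,-46.175) -> (58.313,-45.559) [heading=142, move]
BK 16: (58.313,-45.559) -> (70.921,-55.41) [heading=142, move]
FD 15: (70.921,-55.41) -> (59.101,-46.175) [heading=142, move]
Final: pos=(59.101,-46.175), heading=142, 4 segment(s) drawn

Answer: 59.101 -46.175 142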